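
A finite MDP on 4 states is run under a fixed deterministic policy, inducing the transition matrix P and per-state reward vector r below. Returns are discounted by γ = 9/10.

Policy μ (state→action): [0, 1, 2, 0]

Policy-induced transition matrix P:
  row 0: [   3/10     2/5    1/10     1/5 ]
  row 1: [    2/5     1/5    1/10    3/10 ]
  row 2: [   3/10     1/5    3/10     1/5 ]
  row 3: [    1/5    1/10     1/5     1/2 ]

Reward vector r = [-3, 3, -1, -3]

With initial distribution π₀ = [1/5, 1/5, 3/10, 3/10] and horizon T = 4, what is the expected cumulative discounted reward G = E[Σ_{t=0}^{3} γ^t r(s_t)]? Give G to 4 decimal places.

G = -4.4320

t=0: π = [0.2000, 0.2000, 0.3000, 0.3000], E[r] = -1.2000, γ^t·E[r] = -1.200000, running G = -1.200000
t=1: π = [0.2900, 0.2100, 0.1900, 0.3100], E[r] = -1.3600, γ^t·E[r] = -1.224000, running G = -2.424000
t=2: π = [0.2900, 0.2270, 0.1690, 0.3140], E[r] = -1.3000, γ^t·E[r] = -1.053000, running G = -3.477000
t=3: π = [0.2913, 0.2266, 0.1652, 0.3169], E[r] = -1.3100, γ^t·E[r] = -0.954990, running G = -4.431990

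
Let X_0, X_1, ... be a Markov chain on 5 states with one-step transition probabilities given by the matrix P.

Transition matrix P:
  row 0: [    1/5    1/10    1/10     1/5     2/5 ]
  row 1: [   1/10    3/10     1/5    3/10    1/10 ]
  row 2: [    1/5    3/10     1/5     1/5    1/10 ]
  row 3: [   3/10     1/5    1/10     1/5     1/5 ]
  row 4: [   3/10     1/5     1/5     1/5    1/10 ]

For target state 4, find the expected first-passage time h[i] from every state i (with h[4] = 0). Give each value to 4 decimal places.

h = [3.8283, 5.5900, 5.4958, 4.7701, 0.0000]

First-step conditioning: h[4] = 0; for i ≠ 4, h[i] = 1 + Σ_k P[i][k]·h[k].
  h[0] = 1 + 1/5·h[0] + 1/10·h[1] + 1/10·h[2] + 1/5·h[3]
  h[1] = 1 + 1/10·h[0] + 3/10·h[1] + 1/5·h[2] + 3/10·h[3]
  h[2] = 1 + 1/5·h[0] + 3/10·h[1] + 1/5·h[2] + 1/5·h[3]
  h[3] = 1 + 3/10·h[0] + 1/5·h[1] + 1/10·h[2] + 1/5·h[3]
Solving the 4×4 linear system over states ≠ 4 gives exactly h = [1382/361, 2018/361, 1984/361, 1722/361, 0] (h[4] = 0 is the target).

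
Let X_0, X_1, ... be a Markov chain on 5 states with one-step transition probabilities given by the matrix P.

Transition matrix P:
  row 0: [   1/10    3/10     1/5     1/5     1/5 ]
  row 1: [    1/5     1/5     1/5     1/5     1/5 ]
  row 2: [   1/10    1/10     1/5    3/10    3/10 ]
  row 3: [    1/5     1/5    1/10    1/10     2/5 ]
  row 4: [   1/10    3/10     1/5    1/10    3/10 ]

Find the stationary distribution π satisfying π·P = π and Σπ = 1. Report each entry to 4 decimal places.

Balance equations π_j = Σ_i π_i·P[i][j]:
  π_0 = 1/10·π_0 + 1/5·π_1 + 1/10·π_2 + 1/5·π_3 + 1/10·π_4
  π_1 = 3/10·π_0 + 1/5·π_1 + 1/10·π_2 + 1/5·π_3 + 3/10·π_4
  π_2 = 1/5·π_0 + 1/5·π_1 + 1/5·π_2 + 1/10·π_3 + 1/5·π_4
  π_3 = 1/5·π_0 + 1/5·π_1 + 3/10·π_2 + 1/10·π_3 + 1/10·π_4
  normalize: π_0 + π_1 + π_2 + π_3 + π_4 = 1
Solving the linear system gives exactly π = [782/5599, 1253/5599, 93/509, 88/509, 143/509].

π = [0.1397, 0.2238, 0.1827, 0.1729, 0.2809]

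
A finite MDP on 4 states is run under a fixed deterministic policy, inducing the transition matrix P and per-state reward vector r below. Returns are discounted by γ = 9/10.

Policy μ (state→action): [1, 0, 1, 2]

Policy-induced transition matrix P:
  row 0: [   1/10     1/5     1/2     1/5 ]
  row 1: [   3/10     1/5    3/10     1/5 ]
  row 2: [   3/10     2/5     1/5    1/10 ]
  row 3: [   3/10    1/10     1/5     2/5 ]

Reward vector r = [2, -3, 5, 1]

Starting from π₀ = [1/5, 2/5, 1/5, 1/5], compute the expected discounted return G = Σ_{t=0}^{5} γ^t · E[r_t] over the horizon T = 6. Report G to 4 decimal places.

G = 5.9788

t=0: π = [0.2000, 0.4000, 0.2000, 0.2000], E[r] = 0.4000, γ^t·E[r] = 0.400000, running G = 0.400000
t=1: π = [0.2600, 0.2200, 0.3000, 0.2200], E[r] = 1.5800, γ^t·E[r] = 1.422000, running G = 1.822000
t=2: π = [0.2480, 0.2380, 0.3000, 0.2140], E[r] = 1.4960, γ^t·E[r] = 1.211760, running G = 3.033760
t=3: π = [0.2504, 0.2386, 0.2982, 0.2128], E[r] = 1.4888, γ^t·E[r] = 1.085335, running G = 4.119095
t=4: π = [0.2499, 0.2384, 0.2990, 0.2127], E[r] = 1.4924, γ^t·E[r] = 0.979164, running G = 5.098259
t=5: π = [0.2500, 0.2385, 0.2988, 0.2127], E[r] = 1.4912, γ^t·E[r] = 0.880525, running G = 5.978783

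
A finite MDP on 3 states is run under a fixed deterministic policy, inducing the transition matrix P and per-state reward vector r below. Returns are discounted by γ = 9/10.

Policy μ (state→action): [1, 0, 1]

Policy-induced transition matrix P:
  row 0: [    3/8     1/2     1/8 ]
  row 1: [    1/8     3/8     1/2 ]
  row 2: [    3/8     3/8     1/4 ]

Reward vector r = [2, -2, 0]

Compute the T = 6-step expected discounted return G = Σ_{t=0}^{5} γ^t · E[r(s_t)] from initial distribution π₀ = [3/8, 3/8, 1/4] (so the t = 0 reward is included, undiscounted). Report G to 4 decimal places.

t=0: π = [0.3750, 0.3750, 0.2500], E[r] = 0.0000, γ^t·E[r] = 0.000000, running G = 0.000000
t=1: π = [0.2813, 0.4219, 0.2969], E[r] = -0.2813, γ^t·E[r] = -0.253125, running G = -0.253125
t=2: π = [0.2695, 0.4102, 0.3203], E[r] = -0.2813, γ^t·E[r] = -0.227813, running G = -0.480938
t=3: π = [0.2725, 0.4087, 0.3188], E[r] = -0.2725, γ^t·E[r] = -0.198624, running G = -0.679562
t=4: π = [0.2728, 0.4091, 0.3181], E[r] = -0.2725, γ^t·E[r] = -0.178762, running G = -0.858323
t=5: π = [0.2727, 0.4091, 0.3182], E[r] = -0.2727, γ^t·E[r] = -0.161048, running G = -1.019371

G = -1.0194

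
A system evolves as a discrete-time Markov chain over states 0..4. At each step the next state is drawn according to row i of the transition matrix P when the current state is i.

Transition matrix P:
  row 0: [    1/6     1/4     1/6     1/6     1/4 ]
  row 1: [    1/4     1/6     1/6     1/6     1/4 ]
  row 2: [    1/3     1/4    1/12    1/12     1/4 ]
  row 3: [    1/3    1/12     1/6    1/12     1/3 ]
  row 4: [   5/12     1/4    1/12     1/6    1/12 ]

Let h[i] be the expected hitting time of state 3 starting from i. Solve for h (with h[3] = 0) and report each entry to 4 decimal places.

First-step conditioning: h[3] = 0; for i ≠ 3, h[i] = 1 + Σ_k P[i][k]·h[k].
  h[0] = 1 + 1/6·h[0] + 1/4·h[1] + 1/6·h[2] + 1/4·h[4]
  h[1] = 1 + 1/4·h[0] + 1/6·h[1] + 1/6·h[2] + 1/4·h[4]
  h[2] = 1 + 1/3·h[0] + 1/4·h[1] + 1/12·h[2] + 1/4·h[4]
  h[4] = 1 + 5/12·h[0] + 1/4·h[1] + 1/12·h[2] + 1/12·h[4]
Solving the 4×4 linear system over states ≠ 3 gives exactly h = [728/113, 728/113, 784/113, 0, 724/113] (h[3] = 0 is the target).

h = [6.4425, 6.4425, 6.9381, 0.0000, 6.4071]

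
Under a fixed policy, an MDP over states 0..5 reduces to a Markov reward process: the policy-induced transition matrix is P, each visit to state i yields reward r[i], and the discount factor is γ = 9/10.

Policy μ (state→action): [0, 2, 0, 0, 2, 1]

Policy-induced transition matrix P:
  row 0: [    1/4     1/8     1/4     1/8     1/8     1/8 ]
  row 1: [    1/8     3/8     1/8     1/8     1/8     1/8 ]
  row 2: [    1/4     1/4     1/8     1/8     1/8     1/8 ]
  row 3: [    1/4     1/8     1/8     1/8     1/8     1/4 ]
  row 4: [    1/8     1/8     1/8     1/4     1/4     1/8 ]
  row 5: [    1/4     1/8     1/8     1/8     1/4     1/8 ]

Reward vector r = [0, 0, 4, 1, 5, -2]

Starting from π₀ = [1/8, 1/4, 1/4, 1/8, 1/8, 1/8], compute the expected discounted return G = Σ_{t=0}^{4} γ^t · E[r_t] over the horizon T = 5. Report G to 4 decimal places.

t=0: π = [0.1250, 0.2500, 0.2500, 0.1250, 0.1250, 0.1250], E[r] = 1.5000, γ^t·E[r] = 1.500000, running G = 1.500000
t=1: π = [0.2031, 0.2188, 0.1406, 0.1406, 0.1563, 0.1406], E[r] = 1.2031, γ^t·E[r] = 1.082813, running G = 2.582813
t=2: π = [0.2031, 0.1973, 0.1504, 0.1445, 0.1621, 0.1426], E[r] = 1.2715, γ^t·E[r] = 1.029902, running G = 3.612715
t=3: π = [0.2051, 0.1931, 0.1504, 0.1453, 0.1631, 0.1431], E[r] = 1.2761, γ^t·E[r] = 0.930294, running G = 4.543009
t=4: π = [0.2055, 0.1921, 0.1506, 0.1454, 0.1633, 0.1432], E[r] = 1.2780, γ^t·E[r] = 0.838466, running G = 5.381474

G = 5.3815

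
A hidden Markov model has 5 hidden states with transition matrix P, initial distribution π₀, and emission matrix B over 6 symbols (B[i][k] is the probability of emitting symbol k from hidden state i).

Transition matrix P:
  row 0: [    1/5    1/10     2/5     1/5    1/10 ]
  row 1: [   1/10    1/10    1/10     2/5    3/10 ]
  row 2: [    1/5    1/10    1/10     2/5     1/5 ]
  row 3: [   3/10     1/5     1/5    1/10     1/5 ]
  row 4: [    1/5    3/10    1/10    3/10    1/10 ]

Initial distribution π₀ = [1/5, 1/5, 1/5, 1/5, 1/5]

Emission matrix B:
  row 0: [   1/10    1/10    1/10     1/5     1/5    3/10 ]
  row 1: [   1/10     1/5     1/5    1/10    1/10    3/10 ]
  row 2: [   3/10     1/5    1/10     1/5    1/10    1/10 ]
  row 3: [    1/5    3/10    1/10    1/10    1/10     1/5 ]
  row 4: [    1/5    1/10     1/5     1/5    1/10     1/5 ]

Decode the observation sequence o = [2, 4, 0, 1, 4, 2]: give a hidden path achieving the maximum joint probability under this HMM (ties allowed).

t=0: δ = [2.000e-02, 4.000e-02, 2.000e-02, 2.000e-02, 4.000e-02]  (obs o_0=2)
t=1: δ = [1.600e-03, 1.200e-03, 8.000e-04, 1.600e-03, 1.200e-03]  ψ = [4, 4, 0, 1, 1]  (obs o_1=4)
t=2: δ = [4.800e-05, 3.600e-05, 1.920e-04, 9.600e-05, 7.200e-05]  ψ = [3, 4, 0, 1, 1]  (obs o_2=0)
t=3: δ = [3.840e-06, 4.320e-06, 3.840e-06, 2.304e-05, 3.840e-06]  ψ = [2, 4, 0, 2, 2]  (obs o_3=1)
t=4: δ = [1.382e-06, 4.608e-07, 4.608e-07, 2.304e-07, 4.608e-07]  ψ = [3, 3, 3, 3, 3]  (obs o_4=4)
t=5: δ = [2.765e-08, 2.765e-08, 5.530e-08, 2.765e-08, 2.765e-08]  ψ = [0, 0, 0, 0, 0]  (obs o_5=2)
backtrack: best end state = 2; path = [4, 0, 2, 3, 0, 2]

path = [4, 0, 2, 3, 0, 2]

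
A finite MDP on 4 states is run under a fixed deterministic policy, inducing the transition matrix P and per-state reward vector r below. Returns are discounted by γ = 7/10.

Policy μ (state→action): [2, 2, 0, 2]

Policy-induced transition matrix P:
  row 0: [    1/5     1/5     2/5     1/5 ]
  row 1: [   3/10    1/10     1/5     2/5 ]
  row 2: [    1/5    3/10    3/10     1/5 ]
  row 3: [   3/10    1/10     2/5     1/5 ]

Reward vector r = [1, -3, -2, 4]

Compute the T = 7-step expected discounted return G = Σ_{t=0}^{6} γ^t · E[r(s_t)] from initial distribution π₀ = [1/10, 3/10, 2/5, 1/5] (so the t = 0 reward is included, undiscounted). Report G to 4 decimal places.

G = -0.7586

t=0: π = [0.1000, 0.3000, 0.4000, 0.2000], E[r] = -0.8000, γ^t·E[r] = -0.800000, running G = -0.800000
t=1: π = [0.2500, 0.1900, 0.3000, 0.2600], E[r] = 0.1200, γ^t·E[r] = 0.084000, running G = -0.716000
t=2: π = [0.2450, 0.1850, 0.3320, 0.2380], E[r] = -0.0220, γ^t·E[r] = -0.010780, running G = -0.726780
t=3: π = [0.2423, 0.1909, 0.3298, 0.2370], E[r] = -0.0420, γ^t·E[r] = -0.014406, running G = -0.741186
t=4: π = [0.2428, 0.1902, 0.3288, 0.2382], E[r] = -0.0327, γ^t·E[r] = -0.007861, running G = -0.749047
t=5: π = [0.2428, 0.1900, 0.3291, 0.2380], E[r] = -0.0333, γ^t·E[r] = -0.005598, running G = -0.754645
t=6: π = [0.2428, 0.1901, 0.3291, 0.2380], E[r] = -0.0336, γ^t·E[r] = -0.003955, running G = -0.758600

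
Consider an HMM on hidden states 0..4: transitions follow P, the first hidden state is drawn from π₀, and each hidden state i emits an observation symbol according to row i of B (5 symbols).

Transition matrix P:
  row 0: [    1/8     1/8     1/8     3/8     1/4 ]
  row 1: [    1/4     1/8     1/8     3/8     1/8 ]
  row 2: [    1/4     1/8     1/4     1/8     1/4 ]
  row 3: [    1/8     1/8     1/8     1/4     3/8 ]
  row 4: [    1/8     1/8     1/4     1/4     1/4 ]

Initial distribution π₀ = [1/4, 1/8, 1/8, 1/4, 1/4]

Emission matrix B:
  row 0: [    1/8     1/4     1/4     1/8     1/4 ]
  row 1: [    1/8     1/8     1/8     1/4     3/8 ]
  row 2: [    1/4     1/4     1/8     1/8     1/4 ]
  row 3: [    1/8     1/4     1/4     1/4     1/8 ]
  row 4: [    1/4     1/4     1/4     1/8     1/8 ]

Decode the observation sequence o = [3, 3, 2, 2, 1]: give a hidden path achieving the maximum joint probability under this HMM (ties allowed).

t=0: δ = [3.125e-02, 3.125e-02, 1.562e-02, 6.250e-02, 3.125e-02]  (obs o_0=3)
t=1: δ = [9.766e-04, 1.953e-03, 9.766e-04, 3.906e-03, 2.930e-03]  ψ = [1, 3, 3, 3, 3]  (obs o_1=3)
t=2: δ = [1.221e-04, 6.104e-05, 9.155e-05, 2.441e-04, 3.662e-04]  ψ = [1, 3, 4, 3, 3]  (obs o_2=2)
t=3: δ = [1.144e-05, 5.722e-06, 1.144e-05, 2.289e-05, 2.289e-05]  ψ = [4, 4, 4, 4, 3]  (obs o_3=2)
t=4: δ = [7.153e-07, 3.576e-07, 1.431e-06, 1.431e-06, 2.146e-06]  ψ = [2, 3, 4, 3, 3]  (obs o_4=1)
backtrack: best end state = 4; path = [3, 3, 4, 3, 4]

path = [3, 3, 4, 3, 4]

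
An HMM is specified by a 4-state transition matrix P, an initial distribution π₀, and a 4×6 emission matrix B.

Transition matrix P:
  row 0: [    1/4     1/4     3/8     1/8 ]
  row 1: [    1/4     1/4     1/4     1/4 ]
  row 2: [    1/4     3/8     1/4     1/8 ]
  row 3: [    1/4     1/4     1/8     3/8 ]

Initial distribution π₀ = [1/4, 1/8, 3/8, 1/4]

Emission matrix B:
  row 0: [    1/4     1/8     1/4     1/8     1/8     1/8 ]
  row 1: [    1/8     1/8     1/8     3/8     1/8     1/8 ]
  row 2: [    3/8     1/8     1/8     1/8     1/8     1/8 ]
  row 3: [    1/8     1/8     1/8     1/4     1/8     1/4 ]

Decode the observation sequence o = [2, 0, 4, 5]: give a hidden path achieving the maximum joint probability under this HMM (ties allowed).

path = [0, 2, 1, 3]

t=0: δ = [6.250e-02, 1.562e-02, 4.688e-02, 3.125e-02]  (obs o_0=2)
t=1: δ = [3.906e-03, 2.197e-03, 8.789e-03, 1.465e-03]  ψ = [0, 2, 0, 3]  (obs o_1=0)
t=2: δ = [2.747e-04, 4.120e-04, 2.747e-04, 1.373e-04]  ψ = [2, 2, 2, 2]  (obs o_2=4)
t=3: δ = [1.287e-05, 1.287e-05, 1.287e-05, 2.575e-05]  ψ = [1, 1, 0, 1]  (obs o_3=5)
backtrack: best end state = 3; path = [0, 2, 1, 3]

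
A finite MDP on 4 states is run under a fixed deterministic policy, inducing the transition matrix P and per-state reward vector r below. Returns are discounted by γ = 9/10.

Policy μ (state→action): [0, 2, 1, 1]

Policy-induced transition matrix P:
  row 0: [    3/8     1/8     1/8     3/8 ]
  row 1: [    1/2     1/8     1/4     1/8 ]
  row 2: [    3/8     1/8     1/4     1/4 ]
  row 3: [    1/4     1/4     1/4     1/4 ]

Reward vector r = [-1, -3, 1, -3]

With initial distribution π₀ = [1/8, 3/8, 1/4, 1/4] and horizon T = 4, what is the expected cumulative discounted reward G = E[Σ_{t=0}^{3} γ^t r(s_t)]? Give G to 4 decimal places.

t=0: π = [0.1250, 0.3750, 0.2500, 0.2500], E[r] = -1.7500, γ^t·E[r] = -1.750000, running G = -1.750000
t=1: π = [0.3906, 0.1563, 0.2344, 0.2188], E[r] = -1.2813, γ^t·E[r] = -1.153125, running G = -2.903125
t=2: π = [0.3672, 0.1523, 0.2012, 0.2793], E[r] = -1.4609, γ^t·E[r] = -1.183359, running G = -4.086484
t=3: π = [0.3591, 0.1599, 0.2041, 0.2769], E[r] = -1.4653, γ^t·E[r] = -1.068227, running G = -5.154711

G = -5.1547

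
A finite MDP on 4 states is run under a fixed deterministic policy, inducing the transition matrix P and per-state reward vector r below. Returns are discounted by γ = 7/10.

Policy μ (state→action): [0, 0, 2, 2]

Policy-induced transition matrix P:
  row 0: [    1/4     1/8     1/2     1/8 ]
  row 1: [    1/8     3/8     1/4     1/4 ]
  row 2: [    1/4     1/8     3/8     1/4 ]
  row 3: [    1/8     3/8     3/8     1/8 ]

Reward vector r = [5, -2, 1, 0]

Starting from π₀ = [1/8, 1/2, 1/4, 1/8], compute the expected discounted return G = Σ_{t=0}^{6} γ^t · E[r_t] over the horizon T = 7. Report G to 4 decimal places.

G = 1.4606

t=0: π = [0.1250, 0.5000, 0.2500, 0.1250], E[r] = -0.1250, γ^t·E[r] = -0.125000, running G = -0.125000
t=1: π = [0.1719, 0.2813, 0.3281, 0.2188], E[r] = 0.6250, γ^t·E[r] = 0.437500, running G = 0.312500
t=2: π = [0.1875, 0.2500, 0.3613, 0.2012], E[r] = 0.7988, γ^t·E[r] = 0.391426, running G = 0.703926
t=3: π = [0.1936, 0.2378, 0.3672, 0.2014], E[r] = 0.8596, γ^t·E[r] = 0.294849, running G = 0.998775
t=4: π = [0.1951, 0.2348, 0.3695, 0.2006], E[r] = 0.8754, γ^t·E[r] = 0.210175, running G = 1.208951
t=5: π = [0.1956, 0.2339, 0.3700, 0.2005], E[r] = 0.8802, γ^t·E[r] = 0.147933, running G = 1.356883
t=6: π = [0.1957, 0.2336, 0.3702, 0.2005], E[r] = 0.8815, γ^t·E[r] = 0.103710, running G = 1.460594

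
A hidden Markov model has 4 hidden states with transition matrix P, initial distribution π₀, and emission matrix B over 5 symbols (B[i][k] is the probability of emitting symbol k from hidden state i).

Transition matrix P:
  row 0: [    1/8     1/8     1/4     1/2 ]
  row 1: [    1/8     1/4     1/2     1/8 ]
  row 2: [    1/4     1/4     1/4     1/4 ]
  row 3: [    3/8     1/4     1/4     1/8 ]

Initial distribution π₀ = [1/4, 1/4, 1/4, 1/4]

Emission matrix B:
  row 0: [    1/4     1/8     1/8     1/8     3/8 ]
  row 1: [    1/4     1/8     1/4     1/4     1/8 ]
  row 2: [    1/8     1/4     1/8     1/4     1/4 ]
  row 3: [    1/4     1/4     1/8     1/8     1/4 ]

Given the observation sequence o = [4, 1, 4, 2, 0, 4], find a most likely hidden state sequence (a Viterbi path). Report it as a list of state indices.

path = [0, 3, 0, 3, 0, 3]

t=0: δ = [9.375e-02, 3.125e-02, 6.250e-02, 6.250e-02]  (obs o_0=4)
t=1: δ = [2.930e-03, 1.953e-03, 5.859e-03, 1.172e-02]  ψ = [3, 2, 0, 0]  (obs o_1=1)
t=2: δ = [1.648e-03, 3.662e-04, 7.324e-04, 3.662e-04]  ψ = [3, 3, 3, 0]  (obs o_2=4)
t=3: δ = [2.575e-05, 5.150e-05, 5.150e-05, 1.030e-04]  ψ = [0, 0, 0, 0]  (obs o_3=2)
t=4: δ = [9.656e-06, 6.437e-06, 3.219e-06, 3.219e-06]  ψ = [3, 3, 1, 0]  (obs o_4=0)
t=5: δ = [4.526e-07, 2.012e-07, 8.047e-07, 1.207e-06]  ψ = [0, 1, 1, 0]  (obs o_5=4)
backtrack: best end state = 3; path = [0, 3, 0, 3, 0, 3]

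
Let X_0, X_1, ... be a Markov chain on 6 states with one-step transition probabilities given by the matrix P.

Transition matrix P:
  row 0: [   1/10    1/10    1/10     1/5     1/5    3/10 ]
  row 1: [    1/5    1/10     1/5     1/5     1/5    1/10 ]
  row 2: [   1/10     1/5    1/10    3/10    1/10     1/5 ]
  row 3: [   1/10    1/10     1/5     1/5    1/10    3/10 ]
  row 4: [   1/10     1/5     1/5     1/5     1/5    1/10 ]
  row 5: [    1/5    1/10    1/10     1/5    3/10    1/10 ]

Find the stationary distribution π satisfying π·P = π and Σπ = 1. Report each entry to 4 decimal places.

π = [0.1318, 0.1335, 0.1530, 0.2153, 0.1816, 0.1847]

Balance equations π_j = Σ_i π_i·P[i][j]:
  π_0 = 1/10·π_0 + 1/5·π_1 + 1/10·π_2 + 1/10·π_3 + 1/10·π_4 + 1/5·π_5
  π_1 = 1/10·π_0 + 1/10·π_1 + 1/5·π_2 + 1/10·π_3 + 1/5·π_4 + 1/10·π_5
  π_2 = 1/10·π_0 + 1/5·π_1 + 1/10·π_2 + 1/5·π_3 + 1/5·π_4 + 1/10·π_5
  π_3 = 1/5·π_0 + 1/5·π_1 + 3/10·π_2 + 1/5·π_3 + 1/5·π_4 + 1/5·π_5
  π_4 = 1/5·π_0 + 1/5·π_1 + 1/10·π_2 + 1/10·π_3 + 1/5·π_4 + 3/10·π_5
  normalize: π_0 + π_1 + π_2 + π_3 + π_4 + π_5 = 1
Solving the linear system gives exactly π = [3199/24268, 3239/24268, 1857/12134, 5225/24268, 1102/6067, 4483/24268].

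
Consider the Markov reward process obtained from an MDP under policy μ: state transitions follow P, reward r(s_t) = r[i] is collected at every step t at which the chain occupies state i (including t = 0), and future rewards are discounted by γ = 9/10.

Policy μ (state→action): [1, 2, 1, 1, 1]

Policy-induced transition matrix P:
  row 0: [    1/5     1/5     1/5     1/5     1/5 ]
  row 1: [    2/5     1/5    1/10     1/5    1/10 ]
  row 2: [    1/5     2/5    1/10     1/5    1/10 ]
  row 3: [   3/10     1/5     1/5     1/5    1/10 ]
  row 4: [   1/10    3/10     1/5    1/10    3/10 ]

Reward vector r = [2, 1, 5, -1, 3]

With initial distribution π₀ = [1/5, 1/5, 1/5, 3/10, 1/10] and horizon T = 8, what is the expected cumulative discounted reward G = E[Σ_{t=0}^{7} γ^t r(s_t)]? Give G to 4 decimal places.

G = 10.1746

t=0: π = [0.2000, 0.2000, 0.2000, 0.3000, 0.1000], E[r] = 1.6000, γ^t·E[r] = 1.600000, running G = 1.600000
t=1: π = [0.2600, 0.2500, 0.1600, 0.1900, 0.1400], E[r] = 1.8000, γ^t·E[r] = 1.620000, running G = 3.220000
t=2: π = [0.2550, 0.2460, 0.1590, 0.1860, 0.1540], E[r] = 1.8270, γ^t·E[r] = 1.479870, running G = 4.699870
t=3: π = [0.2524, 0.2472, 0.1595, 0.1846, 0.1563], E[r] = 1.8338, γ^t·E[r] = 1.336840, running G = 6.036710
t=4: π = [0.2523, 0.2475, 0.1593, 0.1844, 0.1565], E[r] = 1.8339, γ^t·E[r] = 1.203189, running G = 7.239899
t=5: π = [0.2523, 0.2475, 0.1593, 0.1844, 0.1565], E[r] = 1.8339, γ^t·E[r] = 1.082901, running G = 8.322801
t=6: π = [0.2523, 0.2475, 0.1593, 0.1843, 0.1565], E[r] = 1.8339, γ^t·E[r] = 0.974625, running G = 9.297425
t=7: π = [0.2523, 0.2475, 0.1593, 0.1843, 0.1565], E[r] = 1.8339, γ^t·E[r] = 0.877163, running G = 10.174588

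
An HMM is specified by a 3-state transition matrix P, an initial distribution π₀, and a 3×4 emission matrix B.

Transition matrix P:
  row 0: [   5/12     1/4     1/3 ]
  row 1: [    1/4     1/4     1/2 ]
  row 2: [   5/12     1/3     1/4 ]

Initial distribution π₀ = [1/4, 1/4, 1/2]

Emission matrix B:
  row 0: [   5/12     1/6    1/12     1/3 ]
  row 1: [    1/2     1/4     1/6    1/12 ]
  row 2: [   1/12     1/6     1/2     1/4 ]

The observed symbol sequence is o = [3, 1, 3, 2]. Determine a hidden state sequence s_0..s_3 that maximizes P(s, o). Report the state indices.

t=0: δ = [8.333e-02, 2.083e-02, 1.250e-01]  (obs o_0=3)
t=1: δ = [8.681e-03, 1.042e-02, 5.208e-03]  ψ = [2, 2, 2]  (obs o_1=1)
t=2: δ = [1.206e-03, 2.170e-04, 1.302e-03]  ψ = [0, 1, 1]  (obs o_2=3)
t=3: δ = [4.521e-05, 7.234e-05, 2.009e-04]  ψ = [2, 2, 0]  (obs o_3=2)
backtrack: best end state = 2; path = [2, 0, 0, 2]

path = [2, 0, 0, 2]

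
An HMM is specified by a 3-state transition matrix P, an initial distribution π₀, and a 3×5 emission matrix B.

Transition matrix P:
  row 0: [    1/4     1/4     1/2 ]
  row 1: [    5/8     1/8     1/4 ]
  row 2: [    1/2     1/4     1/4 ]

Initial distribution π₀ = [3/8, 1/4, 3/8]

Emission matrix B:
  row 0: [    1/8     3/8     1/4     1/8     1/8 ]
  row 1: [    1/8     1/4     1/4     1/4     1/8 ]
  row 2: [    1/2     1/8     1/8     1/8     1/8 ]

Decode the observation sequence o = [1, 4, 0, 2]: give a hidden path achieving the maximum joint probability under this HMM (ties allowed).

t=0: δ = [1.406e-01, 6.250e-02, 4.688e-02]  (obs o_0=1)
t=1: δ = [4.883e-03, 4.395e-03, 8.789e-03]  ψ = [1, 0, 0]  (obs o_1=4)
t=2: δ = [5.493e-04, 2.747e-04, 1.221e-03]  ψ = [2, 2, 0]  (obs o_2=0)
t=3: δ = [1.526e-04, 7.629e-05, 3.815e-05]  ψ = [2, 2, 2]  (obs o_3=2)
backtrack: best end state = 0; path = [1, 0, 2, 0]

path = [1, 0, 2, 0]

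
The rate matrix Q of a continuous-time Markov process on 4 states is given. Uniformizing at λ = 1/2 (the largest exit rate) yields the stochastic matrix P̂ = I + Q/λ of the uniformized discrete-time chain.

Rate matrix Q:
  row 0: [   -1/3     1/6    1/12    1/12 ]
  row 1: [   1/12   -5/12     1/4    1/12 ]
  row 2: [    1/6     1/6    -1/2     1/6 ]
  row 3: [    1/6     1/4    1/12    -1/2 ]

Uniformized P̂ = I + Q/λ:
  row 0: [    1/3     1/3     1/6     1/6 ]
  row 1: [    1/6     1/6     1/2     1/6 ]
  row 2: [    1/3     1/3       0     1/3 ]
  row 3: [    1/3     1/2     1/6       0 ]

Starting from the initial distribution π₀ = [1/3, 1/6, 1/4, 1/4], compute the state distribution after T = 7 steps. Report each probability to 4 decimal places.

π = [0.2815, 0.3108, 0.2317, 0.1759]

t=0: π = [0.3333, 0.1667, 0.2500, 0.2500]
t=1: π = [0.3056, 0.3472, 0.1806, 0.1667]
t=2: π = [0.2755, 0.3032, 0.2523, 0.1690]
t=3: π = [0.2828, 0.3110, 0.2257, 0.1806]
t=4: π = [0.2815, 0.3116, 0.2327, 0.1742]
t=5: π = [0.2814, 0.3104, 0.2317, 0.1764]
t=6: π = [0.2816, 0.3110, 0.2315, 0.1759]
t=7: π = [0.2815, 0.3108, 0.2317, 0.1759]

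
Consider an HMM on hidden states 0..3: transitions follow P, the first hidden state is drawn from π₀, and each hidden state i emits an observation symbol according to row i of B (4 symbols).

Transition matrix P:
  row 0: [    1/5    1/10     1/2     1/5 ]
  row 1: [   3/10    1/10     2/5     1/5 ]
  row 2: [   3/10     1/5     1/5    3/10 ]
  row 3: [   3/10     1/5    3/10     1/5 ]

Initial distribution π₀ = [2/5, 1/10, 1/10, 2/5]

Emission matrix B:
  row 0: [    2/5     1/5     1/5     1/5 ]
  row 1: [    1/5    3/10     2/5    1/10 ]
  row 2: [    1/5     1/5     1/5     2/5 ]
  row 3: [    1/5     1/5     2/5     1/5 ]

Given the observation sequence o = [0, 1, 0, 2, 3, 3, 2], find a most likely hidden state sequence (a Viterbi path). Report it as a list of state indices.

path = [0, 2, 0, 2, 0, 2, 3]

t=0: δ = [1.600e-01, 2.000e-02, 2.000e-02, 8.000e-02]  (obs o_0=0)
t=1: δ = [6.400e-03, 4.800e-03, 1.600e-02, 6.400e-03]  ψ = [0, 0, 0, 0]  (obs o_1=1)
t=2: δ = [1.920e-03, 6.400e-04, 6.400e-04, 9.600e-04]  ψ = [2, 2, 0, 2]  (obs o_2=0)
t=3: δ = [7.680e-05, 7.680e-05, 1.920e-04, 1.536e-04]  ψ = [0, 0, 0, 0]  (obs o_3=2)
t=4: δ = [1.152e-05, 3.840e-06, 1.843e-05, 1.152e-05]  ψ = [2, 2, 3, 2]  (obs o_4=3)
t=5: δ = [1.106e-06, 3.686e-07, 2.304e-06, 1.106e-06]  ψ = [2, 2, 0, 2]  (obs o_5=3)
t=6: δ = [1.382e-07, 1.843e-07, 1.106e-07, 2.765e-07]  ψ = [2, 2, 0, 2]  (obs o_6=2)
backtrack: best end state = 3; path = [0, 2, 0, 2, 0, 2, 3]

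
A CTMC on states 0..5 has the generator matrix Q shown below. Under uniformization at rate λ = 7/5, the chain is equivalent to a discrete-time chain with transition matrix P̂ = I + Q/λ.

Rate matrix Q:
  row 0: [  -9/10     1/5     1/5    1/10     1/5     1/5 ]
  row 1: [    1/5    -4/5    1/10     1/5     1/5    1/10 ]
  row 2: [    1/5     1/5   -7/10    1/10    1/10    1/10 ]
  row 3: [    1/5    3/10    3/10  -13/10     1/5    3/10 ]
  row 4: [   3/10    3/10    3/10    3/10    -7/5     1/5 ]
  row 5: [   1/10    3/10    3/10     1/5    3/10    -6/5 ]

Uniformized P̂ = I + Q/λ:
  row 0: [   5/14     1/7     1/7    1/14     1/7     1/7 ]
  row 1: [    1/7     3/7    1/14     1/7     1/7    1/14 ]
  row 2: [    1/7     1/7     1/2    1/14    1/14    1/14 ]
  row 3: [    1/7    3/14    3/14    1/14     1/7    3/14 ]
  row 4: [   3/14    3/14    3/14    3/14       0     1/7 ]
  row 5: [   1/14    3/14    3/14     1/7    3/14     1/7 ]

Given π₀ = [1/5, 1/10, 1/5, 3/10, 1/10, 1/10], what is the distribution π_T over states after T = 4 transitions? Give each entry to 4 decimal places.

π = [0.1818, 0.2343, 0.2359, 0.1132, 0.1175, 0.1173]

t=0: π = [0.2000, 0.1000, 0.2000, 0.3000, 0.1000, 0.1000]
t=1: π = [0.1857, 0.2071, 0.2429, 0.1000, 0.1214, 0.1429]
t=2: π = [0.1811, 0.2281, 0.2408, 0.1138, 0.1184, 0.1179]
t=3: π = [0.1817, 0.2330, 0.2376, 0.1130, 0.1172, 0.1175]
t=4: π = [0.1818, 0.2343, 0.2359, 0.1132, 0.1175, 0.1173]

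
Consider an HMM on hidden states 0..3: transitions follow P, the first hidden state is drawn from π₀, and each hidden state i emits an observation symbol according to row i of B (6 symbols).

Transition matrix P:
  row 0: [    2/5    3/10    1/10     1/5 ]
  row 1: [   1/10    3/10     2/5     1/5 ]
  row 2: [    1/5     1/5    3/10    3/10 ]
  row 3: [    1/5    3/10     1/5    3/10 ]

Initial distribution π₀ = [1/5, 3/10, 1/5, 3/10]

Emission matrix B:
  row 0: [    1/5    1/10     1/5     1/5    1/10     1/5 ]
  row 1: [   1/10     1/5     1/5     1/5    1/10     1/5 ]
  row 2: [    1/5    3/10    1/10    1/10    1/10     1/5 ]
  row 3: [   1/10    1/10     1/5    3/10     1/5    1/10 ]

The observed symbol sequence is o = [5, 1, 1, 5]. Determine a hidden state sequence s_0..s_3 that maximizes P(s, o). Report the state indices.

path = [1, 2, 2, 2]

t=0: δ = [4.000e-02, 6.000e-02, 4.000e-02, 3.000e-02]  (obs o_0=5)
t=1: δ = [1.600e-03, 3.600e-03, 7.200e-03, 1.200e-03]  ψ = [0, 1, 1, 1]  (obs o_1=1)
t=2: δ = [1.440e-04, 2.880e-04, 6.480e-04, 2.160e-04]  ψ = [2, 2, 2, 2]  (obs o_2=1)
t=3: δ = [2.592e-05, 2.592e-05, 3.888e-05, 1.944e-05]  ψ = [2, 2, 2, 2]  (obs o_3=5)
backtrack: best end state = 2; path = [1, 2, 2, 2]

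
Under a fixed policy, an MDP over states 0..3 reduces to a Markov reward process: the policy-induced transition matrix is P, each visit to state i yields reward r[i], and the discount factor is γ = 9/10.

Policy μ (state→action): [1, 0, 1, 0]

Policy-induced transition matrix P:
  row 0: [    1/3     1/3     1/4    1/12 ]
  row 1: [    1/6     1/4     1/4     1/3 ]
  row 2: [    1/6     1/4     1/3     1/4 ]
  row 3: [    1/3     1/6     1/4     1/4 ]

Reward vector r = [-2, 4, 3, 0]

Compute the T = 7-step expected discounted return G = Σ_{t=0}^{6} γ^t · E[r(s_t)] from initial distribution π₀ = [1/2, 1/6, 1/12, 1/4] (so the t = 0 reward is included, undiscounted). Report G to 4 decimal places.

G = 5.5029

t=0: π = [0.5000, 0.1667, 0.0833, 0.2500], E[r] = -0.0833, γ^t·E[r] = -0.083333, running G = -0.083333
t=1: π = [0.2917, 0.2708, 0.2569, 0.1806], E[r] = 1.2708, γ^t·E[r] = 1.143750, running G = 1.060417
t=2: π = [0.2454, 0.2593, 0.2714, 0.2240], E[r] = 1.3605, γ^t·E[r] = 1.102031, running G = 2.162448
t=3: π = [0.2449, 0.2518, 0.2726, 0.2307], E[r] = 1.3352, γ^t·E[r] = 0.973371, running G = 3.135819
t=4: π = [0.2459, 0.2512, 0.2727, 0.2302], E[r] = 1.3310, γ^t·E[r] = 0.873279, running G = 4.009098
t=5: π = [0.2460, 0.2513, 0.2727, 0.2299], E[r] = 1.3314, γ^t·E[r] = 0.786179, running G = 4.795277
t=6: π = [0.2460, 0.2513, 0.2727, 0.2299], E[r] = 1.3316, γ^t·E[r] = 0.707642, running G = 5.502919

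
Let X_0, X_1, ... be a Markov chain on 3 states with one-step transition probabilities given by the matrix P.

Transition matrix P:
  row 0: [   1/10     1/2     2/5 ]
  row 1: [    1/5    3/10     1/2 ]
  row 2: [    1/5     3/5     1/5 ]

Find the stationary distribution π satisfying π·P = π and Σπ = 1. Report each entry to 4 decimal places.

Balance equations π_j = Σ_i π_i·P[i][j]:
  π_0 = 1/10·π_0 + 1/5·π_1 + 1/5·π_2
  π_1 = 1/2·π_0 + 3/10·π_1 + 3/5·π_2
  normalize: π_0 + π_1 + π_2 = 1
Solving the linear system gives exactly π = [2/11, 64/143, 53/143].

π = [0.1818, 0.4476, 0.3706]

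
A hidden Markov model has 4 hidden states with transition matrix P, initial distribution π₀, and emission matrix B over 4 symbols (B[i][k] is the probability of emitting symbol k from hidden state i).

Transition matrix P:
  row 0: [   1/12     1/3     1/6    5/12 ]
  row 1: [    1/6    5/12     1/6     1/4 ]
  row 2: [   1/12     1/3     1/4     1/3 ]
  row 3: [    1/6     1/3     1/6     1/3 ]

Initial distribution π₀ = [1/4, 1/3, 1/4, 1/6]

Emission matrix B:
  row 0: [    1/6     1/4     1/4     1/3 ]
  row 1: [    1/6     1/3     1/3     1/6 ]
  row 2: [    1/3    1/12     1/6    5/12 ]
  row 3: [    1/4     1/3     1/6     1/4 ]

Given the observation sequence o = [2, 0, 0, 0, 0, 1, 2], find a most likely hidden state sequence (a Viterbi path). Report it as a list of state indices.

t=0: δ = [6.250e-02, 1.111e-01, 4.167e-02, 2.778e-02]  (obs o_0=2)
t=1: δ = [3.086e-03, 7.716e-03, 6.173e-03, 6.944e-03]  ψ = [1, 1, 1, 1]  (obs o_1=0)
t=2: δ = [2.143e-04, 5.358e-04, 5.144e-04, 5.787e-04]  ψ = [1, 1, 2, 3]  (obs o_2=0)
t=3: δ = [1.608e-05, 3.721e-05, 4.287e-05, 4.823e-05]  ψ = [3, 1, 2, 3]  (obs o_3=0)
t=4: δ = [1.340e-06, 2.679e-06, 3.572e-06, 4.019e-06]  ψ = [3, 3, 2, 3]  (obs o_4=0)
t=5: δ = [1.674e-07, 4.465e-07, 7.442e-08, 4.465e-07]  ψ = [3, 3, 2, 3]  (obs o_5=1)
t=6: δ = [1.861e-08, 6.202e-08, 1.240e-08, 2.481e-08]  ψ = [1, 1, 1, 3]  (obs o_6=2)
backtrack: best end state = 1; path = [1, 3, 3, 3, 3, 1, 1]

path = [1, 3, 3, 3, 3, 1, 1]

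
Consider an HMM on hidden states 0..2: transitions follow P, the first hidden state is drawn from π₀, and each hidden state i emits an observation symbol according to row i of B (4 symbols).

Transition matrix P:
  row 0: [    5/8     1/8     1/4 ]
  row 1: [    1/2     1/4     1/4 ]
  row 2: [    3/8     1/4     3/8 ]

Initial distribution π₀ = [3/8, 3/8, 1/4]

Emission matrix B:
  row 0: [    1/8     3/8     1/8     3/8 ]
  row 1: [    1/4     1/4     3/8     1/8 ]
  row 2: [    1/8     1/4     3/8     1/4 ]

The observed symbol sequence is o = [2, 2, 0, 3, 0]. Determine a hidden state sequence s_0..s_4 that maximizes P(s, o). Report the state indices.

path = [1, 1, 0, 0, 0]

t=0: δ = [4.688e-02, 1.406e-01, 9.375e-02]  (obs o_0=2)
t=1: δ = [8.789e-03, 1.318e-02, 1.318e-02]  ψ = [1, 1, 1]  (obs o_1=2)
t=2: δ = [8.240e-04, 8.240e-04, 6.180e-04]  ψ = [1, 1, 2]  (obs o_2=0)
t=3: δ = [1.931e-04, 2.575e-05, 5.794e-05]  ψ = [0, 1, 2]  (obs o_3=3)
t=4: δ = [1.509e-05, 6.035e-06, 6.035e-06]  ψ = [0, 0, 0]  (obs o_4=0)
backtrack: best end state = 0; path = [1, 1, 0, 0, 0]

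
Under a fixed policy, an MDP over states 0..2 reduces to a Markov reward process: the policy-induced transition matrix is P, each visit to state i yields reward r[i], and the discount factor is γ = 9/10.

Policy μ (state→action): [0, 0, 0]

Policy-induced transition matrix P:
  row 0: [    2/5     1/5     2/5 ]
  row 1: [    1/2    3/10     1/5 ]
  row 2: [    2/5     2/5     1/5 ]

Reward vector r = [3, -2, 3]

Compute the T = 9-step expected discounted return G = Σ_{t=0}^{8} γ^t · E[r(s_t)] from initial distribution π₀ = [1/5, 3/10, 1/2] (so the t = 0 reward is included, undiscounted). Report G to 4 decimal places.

t=0: π = [0.2000, 0.3000, 0.5000], E[r] = 1.5000, γ^t·E[r] = 1.500000, running G = 1.500000
t=1: π = [0.4300, 0.3300, 0.2400], E[r] = 1.3500, γ^t·E[r] = 1.215000, running G = 2.715000
t=2: π = [0.4330, 0.2810, 0.2860], E[r] = 1.5950, γ^t·E[r] = 1.291950, running G = 4.006950
t=3: π = [0.4281, 0.2853, 0.2866], E[r] = 1.5735, γ^t·E[r] = 1.147082, running G = 5.154032
t=4: π = [0.4285, 0.2859, 0.2856], E[r] = 1.5708, γ^t·E[r] = 1.030569, running G = 6.184601
t=5: π = [0.4286, 0.2857, 0.2857], E[r] = 1.5715, γ^t·E[r] = 0.927928, running G = 7.112529
t=6: π = [0.4286, 0.2857, 0.2857], E[r] = 1.5714, γ^t·E[r] = 0.835127, running G = 7.947656
t=7: π = [0.4286, 0.2857, 0.2857], E[r] = 1.5714, γ^t·E[r] = 0.751609, running G = 8.699265
t=8: π = [0.4286, 0.2857, 0.2857], E[r] = 1.5714, γ^t·E[r] = 0.676448, running G = 9.375714

G = 9.3757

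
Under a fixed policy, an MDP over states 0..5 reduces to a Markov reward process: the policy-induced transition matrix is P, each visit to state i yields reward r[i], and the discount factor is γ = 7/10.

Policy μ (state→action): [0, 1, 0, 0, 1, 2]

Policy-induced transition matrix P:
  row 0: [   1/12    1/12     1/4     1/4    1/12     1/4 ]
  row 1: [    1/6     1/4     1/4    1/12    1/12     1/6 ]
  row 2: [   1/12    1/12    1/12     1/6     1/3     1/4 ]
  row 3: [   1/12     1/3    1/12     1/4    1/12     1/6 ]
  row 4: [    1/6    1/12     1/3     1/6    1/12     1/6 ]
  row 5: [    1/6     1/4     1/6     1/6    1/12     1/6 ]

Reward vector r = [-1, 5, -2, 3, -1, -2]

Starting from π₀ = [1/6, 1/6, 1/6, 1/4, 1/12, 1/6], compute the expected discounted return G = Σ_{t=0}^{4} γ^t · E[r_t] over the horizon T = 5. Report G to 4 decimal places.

G = 1.6031

t=0: π = [0.1667, 0.1667, 0.1667, 0.2500, 0.0833, 0.1667], E[r] = 0.6667, γ^t·E[r] = 0.666667, running G = 0.666667
t=1: π = [0.1181, 0.2014, 0.1736, 0.1875, 0.1250, 0.1944], E[r] = 0.5903, γ^t·E[r] = 0.413194, running G = 1.079861
t=2: π = [0.1267, 0.1962, 0.1840, 0.1753, 0.1267, 0.1910], E[r] = 0.5035, γ^t·E[r] = 0.246701, running G = 1.326563
t=3: π = [0.1262, 0.1917, 0.1848, 0.1755, 0.1293, 0.1926], E[r] = 0.4748, γ^t·E[r] = 0.162865, running G = 1.489428
t=4: π = [0.1261, 0.1912, 0.1847, 0.1758, 0.1295, 0.1926], E[r] = 0.4735, γ^t·E[r] = 0.113699, running G = 1.603127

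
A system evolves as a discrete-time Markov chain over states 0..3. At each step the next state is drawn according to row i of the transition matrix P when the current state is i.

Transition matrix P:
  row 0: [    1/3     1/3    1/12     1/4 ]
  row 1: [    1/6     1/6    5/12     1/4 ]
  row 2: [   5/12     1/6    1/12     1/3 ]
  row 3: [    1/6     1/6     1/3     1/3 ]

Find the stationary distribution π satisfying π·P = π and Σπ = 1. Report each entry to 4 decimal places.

Balance equations π_j = Σ_i π_i·P[i][j]:
  π_0 = 1/3·π_0 + 1/6·π_1 + 5/12·π_2 + 1/6·π_3
  π_1 = 1/3·π_0 + 1/6·π_1 + 1/6·π_2 + 1/6·π_3
  π_2 = 1/12·π_0 + 5/12·π_1 + 1/12·π_2 + 1/3·π_3
  normalize: π_0 + π_1 + π_2 + π_3 = 1
Solving the linear system gives exactly π = [85/317, 67/317, 72/317, 93/317].

π = [0.2681, 0.2114, 0.2271, 0.2934]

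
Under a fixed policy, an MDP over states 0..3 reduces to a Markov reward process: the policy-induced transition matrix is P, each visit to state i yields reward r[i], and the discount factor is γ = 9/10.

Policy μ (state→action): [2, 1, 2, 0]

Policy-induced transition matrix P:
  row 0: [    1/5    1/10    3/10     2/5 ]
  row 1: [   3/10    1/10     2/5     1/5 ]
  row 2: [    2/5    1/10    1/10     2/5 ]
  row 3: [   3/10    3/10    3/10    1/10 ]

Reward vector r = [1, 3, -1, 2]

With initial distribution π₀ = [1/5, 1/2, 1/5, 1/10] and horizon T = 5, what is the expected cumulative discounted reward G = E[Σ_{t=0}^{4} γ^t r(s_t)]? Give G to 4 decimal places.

G = 4.8754

t=0: π = [0.2000, 0.5000, 0.2000, 0.1000], E[r] = 1.7000, γ^t·E[r] = 1.700000, running G = 1.700000
t=1: π = [0.3000, 0.1200, 0.3100, 0.2700], E[r] = 0.8900, γ^t·E[r] = 0.801000, running G = 2.501000
t=2: π = [0.3010, 0.1540, 0.2500, 0.2950], E[r] = 1.1030, γ^t·E[r] = 0.893430, running G = 3.394430
t=3: π = [0.2949, 0.1590, 0.2654, 0.2807], E[r] = 1.0679, γ^t·E[r] = 0.778499, running G = 4.172929
t=4: π = [0.2971, 0.1561, 0.2628, 0.2840], E[r] = 1.0706, γ^t·E[r] = 0.702440, running G = 4.875369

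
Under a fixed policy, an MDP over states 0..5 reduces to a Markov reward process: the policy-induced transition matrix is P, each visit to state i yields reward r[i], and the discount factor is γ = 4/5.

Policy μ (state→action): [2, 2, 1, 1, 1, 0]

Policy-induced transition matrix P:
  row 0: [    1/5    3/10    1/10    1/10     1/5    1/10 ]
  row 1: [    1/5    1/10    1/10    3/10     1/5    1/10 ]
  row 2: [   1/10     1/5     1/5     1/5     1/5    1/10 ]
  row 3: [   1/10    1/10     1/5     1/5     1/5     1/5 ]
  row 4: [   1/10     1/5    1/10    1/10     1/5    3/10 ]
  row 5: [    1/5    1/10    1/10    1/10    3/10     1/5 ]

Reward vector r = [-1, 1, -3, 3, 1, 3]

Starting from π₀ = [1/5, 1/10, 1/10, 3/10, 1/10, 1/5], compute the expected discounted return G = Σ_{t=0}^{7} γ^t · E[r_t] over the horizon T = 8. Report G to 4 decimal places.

t=0: π = [0.2000, 0.1000, 0.1000, 0.3000, 0.1000, 0.2000], E[r] = 1.2000, γ^t·E[r] = 1.200000, running G = 1.200000
t=1: π = [0.1500, 0.1600, 0.1400, 0.1600, 0.2200, 0.1700], E[r] = 0.8000, γ^t·E[r] = 0.640000, running G = 1.840000
t=2: π = [0.1480, 0.1660, 0.1300, 0.1620, 0.2170, 0.1770], E[r] = 0.8620, γ^t·E[r] = 0.551680, running G = 2.391680
t=3: π = [0.1491, 0.1643, 0.1292, 0.1624, 0.2177, 0.1773], E[r] = 0.8644, γ^t·E[r] = 0.442573, running G = 2.834253
t=4: π = [0.1491, 0.1645, 0.1292, 0.1620, 0.2177, 0.1775], E[r] = 0.8643, γ^t·E[r] = 0.354009, running G = 3.188262
t=5: π = [0.1491, 0.1645, 0.1291, 0.1620, 0.2178, 0.1775], E[r] = 0.8643, γ^t·E[r] = 0.283230, running G = 3.471491
t=6: π = [0.1491, 0.1645, 0.1291, 0.1620, 0.2177, 0.1775], E[r] = 0.8644, γ^t·E[r] = 0.226586, running G = 3.698077
t=7: π = [0.1491, 0.1645, 0.1291, 0.1620, 0.2178, 0.1775], E[r] = 0.8644, γ^t·E[r] = 0.181269, running G = 3.879346

G = 3.8793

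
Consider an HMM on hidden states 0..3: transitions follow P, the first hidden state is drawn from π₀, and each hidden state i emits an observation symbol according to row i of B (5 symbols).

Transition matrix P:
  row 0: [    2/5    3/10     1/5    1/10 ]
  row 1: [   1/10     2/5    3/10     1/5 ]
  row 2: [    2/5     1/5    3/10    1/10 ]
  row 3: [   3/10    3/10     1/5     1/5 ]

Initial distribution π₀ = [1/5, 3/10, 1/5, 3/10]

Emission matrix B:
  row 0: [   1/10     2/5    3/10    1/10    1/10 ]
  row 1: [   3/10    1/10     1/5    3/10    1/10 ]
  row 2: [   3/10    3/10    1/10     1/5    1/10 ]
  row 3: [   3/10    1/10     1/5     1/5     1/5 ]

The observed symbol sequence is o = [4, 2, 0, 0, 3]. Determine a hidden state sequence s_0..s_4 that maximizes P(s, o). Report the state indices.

t=0: δ = [2.000e-02, 3.000e-02, 2.000e-02, 6.000e-02]  (obs o_0=4)
t=1: δ = [5.400e-03, 3.600e-03, 1.200e-03, 2.400e-03]  ψ = [3, 3, 3, 3]  (obs o_1=2)
t=2: δ = [2.160e-04, 4.860e-04, 3.240e-04, 2.160e-04]  ψ = [0, 0, 0, 1]  (obs o_2=0)
t=3: δ = [1.296e-05, 5.832e-05, 4.374e-05, 2.916e-05]  ψ = [2, 1, 1, 1]  (obs o_3=0)
t=4: δ = [1.750e-06, 6.998e-06, 3.499e-06, 2.333e-06]  ψ = [2, 1, 1, 1]  (obs o_4=3)
backtrack: best end state = 1; path = [3, 0, 1, 1, 1]

path = [3, 0, 1, 1, 1]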